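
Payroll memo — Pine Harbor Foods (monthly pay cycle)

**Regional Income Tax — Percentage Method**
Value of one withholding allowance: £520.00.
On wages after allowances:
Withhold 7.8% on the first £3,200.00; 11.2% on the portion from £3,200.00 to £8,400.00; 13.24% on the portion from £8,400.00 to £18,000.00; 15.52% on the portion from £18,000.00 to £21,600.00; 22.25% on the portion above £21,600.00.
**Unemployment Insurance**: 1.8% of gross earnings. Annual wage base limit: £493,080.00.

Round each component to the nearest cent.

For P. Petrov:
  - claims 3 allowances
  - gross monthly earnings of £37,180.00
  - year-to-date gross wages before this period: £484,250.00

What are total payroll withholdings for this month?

Regional Income Tax: taxable = £37,180.00 − 3×£520.00 = £35,620.00
  £2,661.76 + 22.25% × (£35,620.00 − £21,600.00) = £2,661.76 + 22.25% × £14,020.00 = £5,781.21
Unemployment Insurance: cap £493,080.00 − YTD £484,250.00 = £8,830.00 subject; 1.8% × £8,830.00 = £158.94
Total: £5,781.21 + £158.94 = £5,940.15

£5,940.15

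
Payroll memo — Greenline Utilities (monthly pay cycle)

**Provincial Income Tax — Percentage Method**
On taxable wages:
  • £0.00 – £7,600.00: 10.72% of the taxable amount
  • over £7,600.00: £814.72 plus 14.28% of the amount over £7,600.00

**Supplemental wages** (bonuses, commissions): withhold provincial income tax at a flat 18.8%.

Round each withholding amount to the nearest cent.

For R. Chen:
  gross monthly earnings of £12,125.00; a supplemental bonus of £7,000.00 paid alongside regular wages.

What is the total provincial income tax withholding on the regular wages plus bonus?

Provincial Income Tax: taxable = £12,125.00
  £814.72 + 14.28% × (£12,125.00 − £7,600.00) = £814.72 + 14.28% × £4,525.00 = £1,460.89
Supplemental (18.8% flat on bonus): 18.8% × £7,000.00 = £1,316.00
Total provincial income tax: £1,460.89 + £1,316.00 = £2,776.89

£2,776.89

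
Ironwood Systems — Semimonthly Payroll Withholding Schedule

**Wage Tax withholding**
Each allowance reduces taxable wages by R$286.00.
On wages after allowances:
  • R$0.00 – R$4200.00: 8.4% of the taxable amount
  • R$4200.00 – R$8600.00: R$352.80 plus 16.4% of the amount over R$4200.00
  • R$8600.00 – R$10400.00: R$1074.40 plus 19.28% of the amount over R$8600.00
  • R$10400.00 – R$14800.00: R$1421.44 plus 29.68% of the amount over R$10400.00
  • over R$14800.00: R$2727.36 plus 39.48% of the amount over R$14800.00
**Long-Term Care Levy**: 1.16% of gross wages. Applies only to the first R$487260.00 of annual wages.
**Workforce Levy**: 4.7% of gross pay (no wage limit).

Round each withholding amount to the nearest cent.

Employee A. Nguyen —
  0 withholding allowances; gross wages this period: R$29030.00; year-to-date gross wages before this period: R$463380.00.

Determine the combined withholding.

R$9986.78

Wage Tax: taxable = R$29030.00
  R$2727.36 + 39.48% × (R$29030.00 − R$14800.00) = R$2727.36 + 39.48% × R$14230.00 = R$8345.36
Long-Term Care Levy: cap R$487260.00 − YTD R$463380.00 = R$23880.00 subject; 1.16% × R$23880.00 = R$277.01
Workforce Levy: 4.7% × R$29030.00 = R$1364.41
Total: R$8345.36 + R$277.01 + R$1364.41 = R$9986.78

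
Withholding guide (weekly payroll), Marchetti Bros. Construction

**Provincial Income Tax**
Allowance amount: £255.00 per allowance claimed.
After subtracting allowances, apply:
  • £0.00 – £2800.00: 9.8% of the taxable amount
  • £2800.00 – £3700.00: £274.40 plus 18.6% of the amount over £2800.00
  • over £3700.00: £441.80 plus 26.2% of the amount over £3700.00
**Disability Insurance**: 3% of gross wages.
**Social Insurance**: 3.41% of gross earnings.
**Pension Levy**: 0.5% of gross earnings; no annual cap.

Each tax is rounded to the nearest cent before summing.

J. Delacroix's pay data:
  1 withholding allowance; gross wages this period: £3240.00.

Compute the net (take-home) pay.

£2707.31

Provincial Income Tax: taxable = £3240.00 − 1×£255.00 = £2985.00
  £274.40 + 18.6% × (£2985.00 − £2800.00) = £274.40 + 18.6% × £185.00 = £308.81
Disability Insurance: 3% × £3240.00 = £97.20
Social Insurance: 3.41% × £3240.00 = £110.48
Pension Levy: 0.5% × £3240.00 = £16.20
Total withheld: £308.81 + £97.20 + £110.48 + £16.20 = £532.69
Net pay: £3240.00 − £532.69 = £2707.31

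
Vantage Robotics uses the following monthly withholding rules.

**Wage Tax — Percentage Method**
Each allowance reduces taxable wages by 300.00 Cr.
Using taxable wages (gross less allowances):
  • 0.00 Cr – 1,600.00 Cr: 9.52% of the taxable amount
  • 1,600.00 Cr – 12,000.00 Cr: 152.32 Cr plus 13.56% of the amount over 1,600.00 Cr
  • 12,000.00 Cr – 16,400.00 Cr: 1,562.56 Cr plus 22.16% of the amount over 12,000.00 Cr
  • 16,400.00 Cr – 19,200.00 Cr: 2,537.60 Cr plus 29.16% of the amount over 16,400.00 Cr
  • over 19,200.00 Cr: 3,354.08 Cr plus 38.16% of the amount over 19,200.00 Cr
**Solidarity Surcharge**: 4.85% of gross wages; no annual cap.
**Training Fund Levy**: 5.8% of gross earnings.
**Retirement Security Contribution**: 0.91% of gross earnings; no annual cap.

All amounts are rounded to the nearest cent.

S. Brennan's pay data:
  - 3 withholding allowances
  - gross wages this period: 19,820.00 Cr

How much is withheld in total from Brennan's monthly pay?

5,563.62 Cr

Wage Tax: taxable = 19,820.00 Cr − 3×300.00 Cr = 18,920.00 Cr
  2,537.60 Cr + 29.16% × (18,920.00 Cr − 16,400.00 Cr) = 2,537.60 Cr + 29.16% × 2,520.00 Cr = 3,272.43 Cr
Solidarity Surcharge: 4.85% × 19,820.00 Cr = 961.27 Cr
Training Fund Levy: 5.8% × 19,820.00 Cr = 1,149.56 Cr
Retirement Security Contribution: 0.91% × 19,820.00 Cr = 180.36 Cr
Total: 3,272.43 Cr + 961.27 Cr + 1,149.56 Cr + 180.36 Cr = 5,563.62 Cr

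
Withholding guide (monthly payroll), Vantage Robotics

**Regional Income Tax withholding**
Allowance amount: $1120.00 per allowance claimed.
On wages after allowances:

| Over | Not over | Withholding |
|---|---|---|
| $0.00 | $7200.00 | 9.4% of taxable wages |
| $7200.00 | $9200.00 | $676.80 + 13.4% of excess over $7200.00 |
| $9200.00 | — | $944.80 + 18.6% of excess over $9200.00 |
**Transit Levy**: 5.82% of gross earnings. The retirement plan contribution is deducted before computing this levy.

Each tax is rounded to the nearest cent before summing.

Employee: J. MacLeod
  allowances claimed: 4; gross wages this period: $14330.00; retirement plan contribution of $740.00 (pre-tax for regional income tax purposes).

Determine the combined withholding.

Regional Income Tax: taxable = $14330.00 − $740.00 − 4×$1120.00 = $9110.00
  $676.80 + 13.4% × ($9110.00 − $7200.00) = $676.80 + 13.4% × $1910.00 = $932.74
Transit Levy: 5.82% × $13590.00 = $790.94
Total: $932.74 + $790.94 = $1723.68

$1723.68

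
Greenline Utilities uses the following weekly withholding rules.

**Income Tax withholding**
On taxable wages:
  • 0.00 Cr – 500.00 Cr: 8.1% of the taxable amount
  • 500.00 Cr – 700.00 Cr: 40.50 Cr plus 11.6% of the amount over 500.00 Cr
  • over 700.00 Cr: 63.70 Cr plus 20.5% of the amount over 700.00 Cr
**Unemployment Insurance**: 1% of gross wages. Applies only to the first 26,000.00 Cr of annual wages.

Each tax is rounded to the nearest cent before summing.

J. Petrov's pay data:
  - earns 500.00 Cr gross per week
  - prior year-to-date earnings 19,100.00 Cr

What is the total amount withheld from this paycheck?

Income Tax: taxable = 500.00 Cr
  8.1% × 500.00 Cr = 40.50 Cr
Unemployment Insurance: 1% × 500.00 Cr = 5.00 Cr
Total: 40.50 Cr + 5.00 Cr = 45.50 Cr

45.50 Cr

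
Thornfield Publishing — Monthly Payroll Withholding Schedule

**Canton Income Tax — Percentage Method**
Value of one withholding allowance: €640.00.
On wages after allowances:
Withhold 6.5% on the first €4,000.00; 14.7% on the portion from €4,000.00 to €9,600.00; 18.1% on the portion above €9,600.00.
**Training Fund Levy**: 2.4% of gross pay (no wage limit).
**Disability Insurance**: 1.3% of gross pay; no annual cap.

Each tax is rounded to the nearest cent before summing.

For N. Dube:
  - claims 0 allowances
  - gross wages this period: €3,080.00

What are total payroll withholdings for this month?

€314.16

Canton Income Tax: taxable = €3,080.00
  6.5% × €3,080.00 = €200.20
Training Fund Levy: 2.4% × €3,080.00 = €73.92
Disability Insurance: 1.3% × €3,080.00 = €40.04
Total: €200.20 + €73.92 + €40.04 = €314.16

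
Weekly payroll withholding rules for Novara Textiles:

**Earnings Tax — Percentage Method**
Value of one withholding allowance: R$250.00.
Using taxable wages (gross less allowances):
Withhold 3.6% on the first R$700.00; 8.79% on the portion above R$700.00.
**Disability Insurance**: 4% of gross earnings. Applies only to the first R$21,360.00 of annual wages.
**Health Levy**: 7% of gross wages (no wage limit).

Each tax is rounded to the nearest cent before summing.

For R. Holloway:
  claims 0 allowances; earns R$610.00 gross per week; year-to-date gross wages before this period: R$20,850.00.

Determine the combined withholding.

Earnings Tax: taxable = R$610.00
  3.6% × R$610.00 = R$21.96
Disability Insurance: cap R$21,360.00 − YTD R$20,850.00 = R$510.00 subject; 4% × R$510.00 = R$20.40
Health Levy: 7% × R$610.00 = R$42.70
Total: R$21.96 + R$20.40 + R$42.70 = R$85.06

R$85.06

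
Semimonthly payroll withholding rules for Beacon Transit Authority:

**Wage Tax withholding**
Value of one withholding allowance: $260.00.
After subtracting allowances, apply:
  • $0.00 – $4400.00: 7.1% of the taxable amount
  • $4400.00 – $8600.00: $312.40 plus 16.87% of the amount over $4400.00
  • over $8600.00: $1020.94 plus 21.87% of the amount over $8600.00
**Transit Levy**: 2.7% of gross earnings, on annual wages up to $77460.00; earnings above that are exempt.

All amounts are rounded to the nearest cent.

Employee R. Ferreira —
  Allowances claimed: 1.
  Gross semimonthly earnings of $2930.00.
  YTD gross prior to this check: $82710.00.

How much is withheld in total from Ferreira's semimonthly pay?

$189.57

Wage Tax: taxable = $2930.00 − 1×$260.00 = $2670.00
  7.1% × $2670.00 = $189.57
Transit Levy: YTD $82710.00 ≥ cap $77460.00 → $0.00
Total: $189.57 + $0.00 = $189.57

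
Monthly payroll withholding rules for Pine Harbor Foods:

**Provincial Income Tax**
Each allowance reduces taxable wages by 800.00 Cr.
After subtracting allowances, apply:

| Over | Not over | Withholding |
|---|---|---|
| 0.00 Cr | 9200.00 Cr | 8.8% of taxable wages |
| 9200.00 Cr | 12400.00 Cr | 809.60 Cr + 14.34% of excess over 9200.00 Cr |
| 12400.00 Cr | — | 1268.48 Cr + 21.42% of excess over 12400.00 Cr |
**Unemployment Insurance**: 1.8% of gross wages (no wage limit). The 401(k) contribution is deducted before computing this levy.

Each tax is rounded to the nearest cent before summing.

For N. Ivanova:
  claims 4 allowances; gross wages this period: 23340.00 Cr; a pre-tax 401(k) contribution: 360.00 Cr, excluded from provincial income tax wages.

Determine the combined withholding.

Provincial Income Tax: taxable = 23340.00 Cr − 360.00 Cr − 4×800.00 Cr = 19780.00 Cr
  1268.48 Cr + 21.42% × (19780.00 Cr − 12400.00 Cr) = 1268.48 Cr + 21.42% × 7380.00 Cr = 2849.28 Cr
Unemployment Insurance: 1.8% × 22980.00 Cr = 413.64 Cr
Total: 2849.28 Cr + 413.64 Cr = 3262.92 Cr

3262.92 Cr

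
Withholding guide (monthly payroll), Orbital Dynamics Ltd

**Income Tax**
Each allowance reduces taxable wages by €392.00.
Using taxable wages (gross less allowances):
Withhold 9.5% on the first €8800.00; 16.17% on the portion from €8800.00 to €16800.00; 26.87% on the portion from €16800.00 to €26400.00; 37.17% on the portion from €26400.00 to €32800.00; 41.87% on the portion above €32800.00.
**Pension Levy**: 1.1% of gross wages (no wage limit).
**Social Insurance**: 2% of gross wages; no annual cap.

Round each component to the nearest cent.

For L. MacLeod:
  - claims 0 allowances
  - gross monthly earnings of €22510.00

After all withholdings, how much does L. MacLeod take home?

€18148.31

Income Tax: taxable = €22510.00
  €2129.60 + 26.87% × (€22510.00 − €16800.00) = €2129.60 + 26.87% × €5710.00 = €3663.88
Pension Levy: 1.1% × €22510.00 = €247.61
Social Insurance: 2% × €22510.00 = €450.20
Total withheld: €3663.88 + €247.61 + €450.20 = €4361.69
Net pay: €22510.00 − €4361.69 = €18148.31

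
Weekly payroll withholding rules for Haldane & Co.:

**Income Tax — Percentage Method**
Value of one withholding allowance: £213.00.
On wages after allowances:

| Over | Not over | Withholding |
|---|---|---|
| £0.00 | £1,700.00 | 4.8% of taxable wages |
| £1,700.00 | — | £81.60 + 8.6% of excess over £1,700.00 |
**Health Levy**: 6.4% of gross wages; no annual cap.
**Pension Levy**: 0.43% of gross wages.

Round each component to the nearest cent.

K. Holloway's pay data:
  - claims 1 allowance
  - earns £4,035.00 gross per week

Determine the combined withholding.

£539.68

Income Tax: taxable = £4,035.00 − 1×£213.00 = £3,822.00
  £81.60 + 8.6% × (£3,822.00 − £1,700.00) = £81.60 + 8.6% × £2,122.00 = £264.09
Health Levy: 6.4% × £4,035.00 = £258.24
Pension Levy: 0.43% × £4,035.00 = £17.35
Total: £264.09 + £258.24 + £17.35 = £539.68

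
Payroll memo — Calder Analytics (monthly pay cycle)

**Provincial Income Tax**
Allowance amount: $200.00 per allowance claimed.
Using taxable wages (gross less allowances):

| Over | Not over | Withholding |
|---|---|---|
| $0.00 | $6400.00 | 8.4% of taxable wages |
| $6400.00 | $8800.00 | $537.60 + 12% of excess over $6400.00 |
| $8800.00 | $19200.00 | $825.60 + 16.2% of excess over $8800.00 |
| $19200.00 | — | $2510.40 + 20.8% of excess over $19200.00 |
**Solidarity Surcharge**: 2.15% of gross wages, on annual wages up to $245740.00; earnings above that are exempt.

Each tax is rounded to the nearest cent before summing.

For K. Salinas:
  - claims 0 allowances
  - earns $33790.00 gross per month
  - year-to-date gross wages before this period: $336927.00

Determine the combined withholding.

Provincial Income Tax: taxable = $33790.00
  $2510.40 + 20.8% × ($33790.00 − $19200.00) = $2510.40 + 20.8% × $14590.00 = $5545.12
Solidarity Surcharge: YTD $336927.00 ≥ cap $245740.00 → $0.00
Total: $5545.12 + $0.00 = $5545.12

$5545.12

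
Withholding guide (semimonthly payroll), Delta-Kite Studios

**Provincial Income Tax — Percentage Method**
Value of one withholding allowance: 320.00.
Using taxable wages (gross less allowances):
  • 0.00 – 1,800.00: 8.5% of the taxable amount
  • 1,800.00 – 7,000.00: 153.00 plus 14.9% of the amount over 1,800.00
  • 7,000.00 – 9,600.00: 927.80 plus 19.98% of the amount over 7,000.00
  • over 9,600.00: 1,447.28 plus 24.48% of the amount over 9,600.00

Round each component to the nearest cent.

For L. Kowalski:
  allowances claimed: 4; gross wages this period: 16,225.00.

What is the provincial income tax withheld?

2,755.74

Provincial Income Tax: taxable = 16,225.00 − 4×320.00 = 14,945.00
  1,447.28 + 24.48% × (14,945.00 − 9,600.00) = 1,447.28 + 24.48% × 5,345.00 = 2,755.74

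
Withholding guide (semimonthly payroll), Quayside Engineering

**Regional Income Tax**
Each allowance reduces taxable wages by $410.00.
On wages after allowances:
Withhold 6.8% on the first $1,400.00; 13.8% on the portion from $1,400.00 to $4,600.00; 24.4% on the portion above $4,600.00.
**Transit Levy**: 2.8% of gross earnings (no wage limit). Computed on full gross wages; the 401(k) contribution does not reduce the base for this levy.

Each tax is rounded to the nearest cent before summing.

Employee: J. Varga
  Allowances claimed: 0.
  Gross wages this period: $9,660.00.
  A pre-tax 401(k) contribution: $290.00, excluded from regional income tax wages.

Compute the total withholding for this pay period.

Regional Income Tax: taxable = $9,660.00 − $290.00 = $9,370.00
  $536.80 + 24.4% × ($9,370.00 − $4,600.00) = $536.80 + 24.4% × $4,770.00 = $1,700.68
Transit Levy: 2.8% × $9,660.00 = $270.48
Total: $1,700.68 + $270.48 = $1,971.16

$1,971.16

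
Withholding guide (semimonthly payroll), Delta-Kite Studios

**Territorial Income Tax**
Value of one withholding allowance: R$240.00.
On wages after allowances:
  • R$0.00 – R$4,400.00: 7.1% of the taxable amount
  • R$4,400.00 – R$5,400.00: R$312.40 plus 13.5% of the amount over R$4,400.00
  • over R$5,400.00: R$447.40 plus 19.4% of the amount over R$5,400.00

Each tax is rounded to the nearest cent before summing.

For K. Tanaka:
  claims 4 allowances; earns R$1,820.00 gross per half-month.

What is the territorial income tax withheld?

Territorial Income Tax: taxable = R$1,820.00 − 4×R$240.00 = R$860.00
  7.1% × R$860.00 = R$61.06

R$61.06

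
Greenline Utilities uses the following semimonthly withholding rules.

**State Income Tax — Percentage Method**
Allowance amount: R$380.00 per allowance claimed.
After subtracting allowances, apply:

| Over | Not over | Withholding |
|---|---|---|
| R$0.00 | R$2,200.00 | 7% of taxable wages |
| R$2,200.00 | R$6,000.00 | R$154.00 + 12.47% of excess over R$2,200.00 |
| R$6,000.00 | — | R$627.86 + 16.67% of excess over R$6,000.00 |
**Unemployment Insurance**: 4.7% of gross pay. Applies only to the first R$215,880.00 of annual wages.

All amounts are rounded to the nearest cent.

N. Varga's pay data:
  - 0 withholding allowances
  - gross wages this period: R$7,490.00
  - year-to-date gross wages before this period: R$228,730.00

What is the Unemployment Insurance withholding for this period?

R$0.00

Unemployment Insurance: YTD R$228,730.00 ≥ cap R$215,880.00 → R$0.00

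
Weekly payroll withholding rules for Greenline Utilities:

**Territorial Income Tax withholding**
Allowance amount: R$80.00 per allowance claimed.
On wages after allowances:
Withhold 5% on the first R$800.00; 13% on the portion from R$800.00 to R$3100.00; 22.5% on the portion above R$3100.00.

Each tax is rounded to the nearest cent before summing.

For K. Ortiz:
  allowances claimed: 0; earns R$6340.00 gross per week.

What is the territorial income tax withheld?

Territorial Income Tax: taxable = R$6340.00
  R$339.00 + 22.5% × (R$6340.00 − R$3100.00) = R$339.00 + 22.5% × R$3240.00 = R$1068.00

R$1068.00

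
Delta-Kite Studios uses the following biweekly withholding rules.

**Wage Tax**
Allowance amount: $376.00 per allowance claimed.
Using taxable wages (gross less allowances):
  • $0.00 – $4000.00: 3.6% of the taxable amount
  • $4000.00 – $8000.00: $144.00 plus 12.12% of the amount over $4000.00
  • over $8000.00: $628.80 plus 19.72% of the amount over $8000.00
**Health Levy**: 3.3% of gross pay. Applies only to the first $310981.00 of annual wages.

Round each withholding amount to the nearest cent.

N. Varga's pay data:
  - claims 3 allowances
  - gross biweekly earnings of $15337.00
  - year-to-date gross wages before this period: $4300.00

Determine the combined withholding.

Wage Tax: taxable = $15337.00 − 3×$376.00 = $14209.00
  $628.80 + 19.72% × ($14209.00 − $8000.00) = $628.80 + 19.72% × $6209.00 = $1853.21
Health Levy: 3.3% × $15337.00 = $506.12
Total: $1853.21 + $506.12 = $2359.33

$2359.33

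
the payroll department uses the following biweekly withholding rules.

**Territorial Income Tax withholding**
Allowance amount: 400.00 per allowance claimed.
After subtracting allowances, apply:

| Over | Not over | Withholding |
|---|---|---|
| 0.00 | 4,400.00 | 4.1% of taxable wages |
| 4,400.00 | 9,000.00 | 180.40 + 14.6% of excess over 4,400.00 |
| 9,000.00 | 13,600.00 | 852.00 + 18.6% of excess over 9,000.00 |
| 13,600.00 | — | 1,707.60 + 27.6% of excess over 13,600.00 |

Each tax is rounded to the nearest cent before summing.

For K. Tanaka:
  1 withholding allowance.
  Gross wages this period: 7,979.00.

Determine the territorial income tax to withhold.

644.53

Territorial Income Tax: taxable = 7,979.00 − 1×400.00 = 7,579.00
  180.40 + 14.6% × (7,579.00 − 4,400.00) = 180.40 + 14.6% × 3,179.00 = 644.53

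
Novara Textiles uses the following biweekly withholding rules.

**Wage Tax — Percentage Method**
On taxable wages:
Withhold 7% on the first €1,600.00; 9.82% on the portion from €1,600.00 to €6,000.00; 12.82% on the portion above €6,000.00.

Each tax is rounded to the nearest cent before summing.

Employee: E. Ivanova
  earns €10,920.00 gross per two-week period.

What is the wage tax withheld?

€1,174.82

Wage Tax: taxable = €10,920.00
  €544.08 + 12.82% × (€10,920.00 − €6,000.00) = €544.08 + 12.82% × €4,920.00 = €1,174.82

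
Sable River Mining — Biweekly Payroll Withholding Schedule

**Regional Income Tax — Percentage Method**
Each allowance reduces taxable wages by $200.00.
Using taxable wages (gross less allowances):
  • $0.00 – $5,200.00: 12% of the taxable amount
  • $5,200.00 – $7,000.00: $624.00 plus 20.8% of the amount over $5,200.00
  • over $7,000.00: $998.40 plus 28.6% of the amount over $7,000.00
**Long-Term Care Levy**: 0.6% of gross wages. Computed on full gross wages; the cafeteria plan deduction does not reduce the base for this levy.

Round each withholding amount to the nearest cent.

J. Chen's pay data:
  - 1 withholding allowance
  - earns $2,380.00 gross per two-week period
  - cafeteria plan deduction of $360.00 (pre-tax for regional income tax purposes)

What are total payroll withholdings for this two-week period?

$232.68

Regional Income Tax: taxable = $2,380.00 − $360.00 − 1×$200.00 = $1,820.00
  12% × $1,820.00 = $218.40
Long-Term Care Levy: 0.6% × $2,380.00 = $14.28
Total: $218.40 + $14.28 = $232.68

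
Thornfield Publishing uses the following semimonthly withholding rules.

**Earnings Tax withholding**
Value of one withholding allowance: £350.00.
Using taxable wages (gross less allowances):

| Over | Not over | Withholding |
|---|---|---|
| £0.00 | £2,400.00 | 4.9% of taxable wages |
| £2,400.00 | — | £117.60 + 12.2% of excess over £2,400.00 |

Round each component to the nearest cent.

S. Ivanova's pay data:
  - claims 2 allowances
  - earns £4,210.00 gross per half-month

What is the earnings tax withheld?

£253.02

Earnings Tax: taxable = £4,210.00 − 2×£350.00 = £3,510.00
  £117.60 + 12.2% × (£3,510.00 − £2,400.00) = £117.60 + 12.2% × £1,110.00 = £253.02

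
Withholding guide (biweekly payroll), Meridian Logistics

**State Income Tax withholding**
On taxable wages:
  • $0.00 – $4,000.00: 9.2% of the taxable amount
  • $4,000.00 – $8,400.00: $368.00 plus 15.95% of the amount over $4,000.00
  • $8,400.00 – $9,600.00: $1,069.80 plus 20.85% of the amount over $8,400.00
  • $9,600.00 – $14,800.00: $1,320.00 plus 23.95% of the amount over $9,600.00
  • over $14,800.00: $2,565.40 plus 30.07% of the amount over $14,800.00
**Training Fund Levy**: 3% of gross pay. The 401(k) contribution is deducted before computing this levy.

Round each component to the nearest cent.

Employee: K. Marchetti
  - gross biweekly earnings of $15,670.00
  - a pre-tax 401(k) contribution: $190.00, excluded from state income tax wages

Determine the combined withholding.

State Income Tax: taxable = $15,670.00 − $190.00 = $15,480.00
  $2,565.40 + 30.07% × ($15,480.00 − $14,800.00) = $2,565.40 + 30.07% × $680.00 = $2,769.88
Training Fund Levy: 3% × $15,480.00 = $464.40
Total: $2,769.88 + $464.40 = $3,234.28

$3,234.28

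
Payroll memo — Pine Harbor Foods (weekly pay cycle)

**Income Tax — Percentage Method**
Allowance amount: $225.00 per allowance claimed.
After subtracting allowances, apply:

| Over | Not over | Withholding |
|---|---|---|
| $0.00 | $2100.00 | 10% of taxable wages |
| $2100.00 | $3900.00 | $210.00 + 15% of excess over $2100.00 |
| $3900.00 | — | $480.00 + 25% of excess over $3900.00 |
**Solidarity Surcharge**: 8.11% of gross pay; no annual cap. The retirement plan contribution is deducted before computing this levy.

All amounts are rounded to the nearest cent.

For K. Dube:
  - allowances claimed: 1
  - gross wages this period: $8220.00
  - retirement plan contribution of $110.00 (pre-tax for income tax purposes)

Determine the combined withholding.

$2133.97

Income Tax: taxable = $8220.00 − $110.00 − 1×$225.00 = $7885.00
  $480.00 + 25% × ($7885.00 − $3900.00) = $480.00 + 25% × $3985.00 = $1476.25
Solidarity Surcharge: 8.11% × $8110.00 = $657.72
Total: $1476.25 + $657.72 = $2133.97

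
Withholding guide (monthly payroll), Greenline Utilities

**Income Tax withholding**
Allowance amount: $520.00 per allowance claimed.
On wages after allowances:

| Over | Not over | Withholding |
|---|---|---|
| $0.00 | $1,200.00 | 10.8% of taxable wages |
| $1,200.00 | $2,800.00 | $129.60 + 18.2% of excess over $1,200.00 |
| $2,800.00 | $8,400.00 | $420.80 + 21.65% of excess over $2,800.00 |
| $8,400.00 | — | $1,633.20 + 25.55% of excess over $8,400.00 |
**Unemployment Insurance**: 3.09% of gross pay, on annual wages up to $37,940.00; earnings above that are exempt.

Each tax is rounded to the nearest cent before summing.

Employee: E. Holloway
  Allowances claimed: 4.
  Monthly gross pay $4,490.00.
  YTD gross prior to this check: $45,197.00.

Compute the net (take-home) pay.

$4,140.18

Income Tax: taxable = $4,490.00 − 4×$520.00 = $2,410.00
  $129.60 + 18.2% × ($2,410.00 − $1,200.00) = $129.60 + 18.2% × $1,210.00 = $349.82
Unemployment Insurance: YTD $45,197.00 ≥ cap $37,940.00 → $0.00
Total withheld: $349.82 + $0.00 = $349.82
Net pay: $4,490.00 − $349.82 = $4,140.18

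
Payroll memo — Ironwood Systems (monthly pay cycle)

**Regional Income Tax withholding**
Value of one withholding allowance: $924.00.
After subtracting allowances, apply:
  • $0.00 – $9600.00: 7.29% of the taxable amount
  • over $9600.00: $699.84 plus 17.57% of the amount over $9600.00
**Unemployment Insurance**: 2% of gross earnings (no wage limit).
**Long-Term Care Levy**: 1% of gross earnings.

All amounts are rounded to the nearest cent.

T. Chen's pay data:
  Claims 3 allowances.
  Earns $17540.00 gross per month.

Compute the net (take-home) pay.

Regional Income Tax: taxable = $17540.00 − 3×$924.00 = $14768.00
  $699.84 + 17.57% × ($14768.00 − $9600.00) = $699.84 + 17.57% × $5168.00 = $1607.86
Unemployment Insurance: 2% × $17540.00 = $350.80
Long-Term Care Levy: 1% × $17540.00 = $175.40
Total withheld: $1607.86 + $350.80 + $175.40 = $2134.06
Net pay: $17540.00 − $2134.06 = $15405.94

$15405.94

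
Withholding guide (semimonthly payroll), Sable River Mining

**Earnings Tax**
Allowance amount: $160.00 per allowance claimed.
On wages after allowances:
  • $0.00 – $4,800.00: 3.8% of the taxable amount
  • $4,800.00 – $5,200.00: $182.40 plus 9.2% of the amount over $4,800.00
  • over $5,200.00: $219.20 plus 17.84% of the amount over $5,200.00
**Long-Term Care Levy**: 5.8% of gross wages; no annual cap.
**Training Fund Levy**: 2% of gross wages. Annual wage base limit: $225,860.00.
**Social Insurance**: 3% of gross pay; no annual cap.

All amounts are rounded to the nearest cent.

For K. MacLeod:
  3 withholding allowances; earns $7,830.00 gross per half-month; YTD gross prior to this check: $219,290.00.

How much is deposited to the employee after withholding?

Earnings Tax: taxable = $7,830.00 − 3×$160.00 = $7,350.00
  $219.20 + 17.84% × ($7,350.00 − $5,200.00) = $219.20 + 17.84% × $2,150.00 = $602.76
Long-Term Care Levy: 5.8% × $7,830.00 = $454.14
Training Fund Levy: cap $225,860.00 − YTD $219,290.00 = $6,570.00 subject; 2% × $6,570.00 = $131.40
Social Insurance: 3% × $7,830.00 = $234.90
Total withheld: $602.76 + $454.14 + $131.40 + $234.90 = $1,423.20
Net pay: $7,830.00 − $1,423.20 = $6,406.80

$6,406.80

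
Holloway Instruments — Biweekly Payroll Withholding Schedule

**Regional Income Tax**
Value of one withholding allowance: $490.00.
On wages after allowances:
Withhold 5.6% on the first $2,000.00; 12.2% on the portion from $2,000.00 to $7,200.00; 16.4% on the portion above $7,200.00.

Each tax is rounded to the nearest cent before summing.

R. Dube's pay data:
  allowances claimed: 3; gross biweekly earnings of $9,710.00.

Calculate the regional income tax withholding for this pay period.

Regional Income Tax: taxable = $9,710.00 − 3×$490.00 = $8,240.00
  $746.40 + 16.4% × ($8,240.00 − $7,200.00) = $746.40 + 16.4% × $1,040.00 = $916.96

$916.96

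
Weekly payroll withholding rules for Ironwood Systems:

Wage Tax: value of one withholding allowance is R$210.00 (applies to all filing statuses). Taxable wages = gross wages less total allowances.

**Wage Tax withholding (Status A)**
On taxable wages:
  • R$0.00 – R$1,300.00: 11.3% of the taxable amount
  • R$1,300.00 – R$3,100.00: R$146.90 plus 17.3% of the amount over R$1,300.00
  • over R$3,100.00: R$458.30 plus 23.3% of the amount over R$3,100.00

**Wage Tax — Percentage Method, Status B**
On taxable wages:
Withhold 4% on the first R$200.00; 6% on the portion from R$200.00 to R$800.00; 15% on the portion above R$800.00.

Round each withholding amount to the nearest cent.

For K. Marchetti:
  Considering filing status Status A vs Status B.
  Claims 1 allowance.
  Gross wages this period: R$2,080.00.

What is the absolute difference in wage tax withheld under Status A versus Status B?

Wage Tax (Status A): taxable = R$2,080.00 − 1×R$210.00 = R$1,870.00
  R$146.90 + 17.3% × (R$1,870.00 − R$1,300.00) = R$146.90 + 17.3% × R$570.00 = R$245.51
Wage Tax (Status B): taxable = R$2,080.00 − 1×R$210.00 = R$1,870.00
  R$44.00 + 15% × (R$1,870.00 − R$800.00) = R$44.00 + 15% × R$1,070.00 = R$204.50
Difference: |R$245.51 − R$204.50| = R$41.01 (higher under Status A)

R$41.01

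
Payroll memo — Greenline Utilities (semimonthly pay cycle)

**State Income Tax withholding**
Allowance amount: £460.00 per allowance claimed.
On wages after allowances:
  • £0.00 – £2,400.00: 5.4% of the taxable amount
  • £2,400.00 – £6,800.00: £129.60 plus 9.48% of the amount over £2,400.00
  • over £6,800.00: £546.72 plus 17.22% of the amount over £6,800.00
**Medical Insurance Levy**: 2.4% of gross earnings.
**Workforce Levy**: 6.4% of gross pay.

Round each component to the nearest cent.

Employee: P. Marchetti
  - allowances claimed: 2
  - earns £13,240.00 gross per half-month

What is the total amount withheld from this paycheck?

State Income Tax: taxable = £13,240.00 − 2×£460.00 = £12,320.00
  £546.72 + 17.22% × (£12,320.00 − £6,800.00) = £546.72 + 17.22% × £5,520.00 = £1,497.26
Medical Insurance Levy: 2.4% × £13,240.00 = £317.76
Workforce Levy: 6.4% × £13,240.00 = £847.36
Total: £1,497.26 + £317.76 + £847.36 = £2,662.38

£2,662.38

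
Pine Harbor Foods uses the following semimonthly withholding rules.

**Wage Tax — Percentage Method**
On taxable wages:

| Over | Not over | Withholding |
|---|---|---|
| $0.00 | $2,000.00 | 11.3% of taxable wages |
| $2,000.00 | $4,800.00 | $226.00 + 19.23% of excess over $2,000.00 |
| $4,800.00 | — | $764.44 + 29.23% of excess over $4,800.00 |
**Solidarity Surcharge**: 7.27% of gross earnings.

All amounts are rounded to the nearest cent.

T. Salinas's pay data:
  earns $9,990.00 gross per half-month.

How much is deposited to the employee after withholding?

$6,982.25

Wage Tax: taxable = $9,990.00
  $764.44 + 29.23% × ($9,990.00 − $4,800.00) = $764.44 + 29.23% × $5,190.00 = $2,281.48
Solidarity Surcharge: 7.27% × $9,990.00 = $726.27
Total withheld: $2,281.48 + $726.27 = $3,007.75
Net pay: $9,990.00 − $3,007.75 = $6,982.25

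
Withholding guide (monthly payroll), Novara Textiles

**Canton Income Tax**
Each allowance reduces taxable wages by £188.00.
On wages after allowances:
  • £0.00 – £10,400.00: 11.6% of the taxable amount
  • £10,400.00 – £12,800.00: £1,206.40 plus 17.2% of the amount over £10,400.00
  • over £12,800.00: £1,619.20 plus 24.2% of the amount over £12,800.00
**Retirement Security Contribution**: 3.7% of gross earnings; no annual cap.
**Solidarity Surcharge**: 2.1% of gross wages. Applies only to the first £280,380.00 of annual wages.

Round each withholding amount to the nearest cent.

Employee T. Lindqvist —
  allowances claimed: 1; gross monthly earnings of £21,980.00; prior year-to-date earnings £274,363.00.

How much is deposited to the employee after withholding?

£17,245.12

Canton Income Tax: taxable = £21,980.00 − 1×£188.00 = £21,792.00
  £1,619.20 + 24.2% × (£21,792.00 − £12,800.00) = £1,619.20 + 24.2% × £8,992.00 = £3,795.26
Retirement Security Contribution: 3.7% × £21,980.00 = £813.26
Solidarity Surcharge: cap £280,380.00 − YTD £274,363.00 = £6,017.00 subject; 2.1% × £6,017.00 = £126.36
Total withheld: £3,795.26 + £813.26 + £126.36 = £4,734.88
Net pay: £21,980.00 − £4,734.88 = £17,245.12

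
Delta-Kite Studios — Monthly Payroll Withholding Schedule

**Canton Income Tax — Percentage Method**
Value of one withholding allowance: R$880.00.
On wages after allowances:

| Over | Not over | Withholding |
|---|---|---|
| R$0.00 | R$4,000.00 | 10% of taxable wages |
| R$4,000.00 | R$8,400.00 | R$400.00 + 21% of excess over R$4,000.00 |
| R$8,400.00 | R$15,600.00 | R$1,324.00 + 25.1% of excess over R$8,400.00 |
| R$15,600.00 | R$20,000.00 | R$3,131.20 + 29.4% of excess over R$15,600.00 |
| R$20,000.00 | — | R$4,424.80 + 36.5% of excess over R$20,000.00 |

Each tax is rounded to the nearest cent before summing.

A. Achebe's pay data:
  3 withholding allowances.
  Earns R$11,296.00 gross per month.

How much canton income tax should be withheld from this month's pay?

R$1,388.26

Canton Income Tax: taxable = R$11,296.00 − 3×R$880.00 = R$8,656.00
  R$1,324.00 + 25.1% × (R$8,656.00 − R$8,400.00) = R$1,324.00 + 25.1% × R$256.00 = R$1,388.26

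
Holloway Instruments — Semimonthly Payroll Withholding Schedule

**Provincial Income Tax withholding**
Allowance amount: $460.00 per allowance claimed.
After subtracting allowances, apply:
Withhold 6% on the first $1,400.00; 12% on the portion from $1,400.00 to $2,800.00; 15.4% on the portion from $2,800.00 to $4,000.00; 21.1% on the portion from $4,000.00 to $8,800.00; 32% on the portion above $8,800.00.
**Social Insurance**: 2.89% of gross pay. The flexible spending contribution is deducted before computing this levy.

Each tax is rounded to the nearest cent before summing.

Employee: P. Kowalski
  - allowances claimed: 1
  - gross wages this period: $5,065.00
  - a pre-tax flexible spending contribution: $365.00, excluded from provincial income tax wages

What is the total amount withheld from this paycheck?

Provincial Income Tax: taxable = $5,065.00 − $365.00 − 1×$460.00 = $4,240.00
  $436.80 + 21.1% × ($4,240.00 − $4,000.00) = $436.80 + 21.1% × $240.00 = $487.44
Social Insurance: 2.89% × $4,700.00 = $135.83
Total: $487.44 + $135.83 = $623.27

$623.27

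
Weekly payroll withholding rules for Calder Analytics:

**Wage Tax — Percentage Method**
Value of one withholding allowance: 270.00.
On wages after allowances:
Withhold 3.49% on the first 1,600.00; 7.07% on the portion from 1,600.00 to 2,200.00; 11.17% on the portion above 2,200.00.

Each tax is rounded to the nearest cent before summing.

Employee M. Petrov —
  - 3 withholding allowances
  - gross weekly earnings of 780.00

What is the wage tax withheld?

Wage Tax: taxable = 780.00 − 3×270.00 = -30.00
  Taxable ≤ 0 → 0.00

0.00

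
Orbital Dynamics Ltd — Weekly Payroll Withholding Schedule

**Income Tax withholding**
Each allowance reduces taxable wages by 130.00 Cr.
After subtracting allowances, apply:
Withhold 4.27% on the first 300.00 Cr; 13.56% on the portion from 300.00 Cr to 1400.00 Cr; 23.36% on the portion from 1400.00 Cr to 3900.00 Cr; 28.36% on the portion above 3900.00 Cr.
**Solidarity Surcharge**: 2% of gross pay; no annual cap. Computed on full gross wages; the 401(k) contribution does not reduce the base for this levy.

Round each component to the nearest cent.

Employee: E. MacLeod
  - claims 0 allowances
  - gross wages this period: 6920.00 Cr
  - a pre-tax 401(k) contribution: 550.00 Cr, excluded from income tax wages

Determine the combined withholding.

1584.86 Cr

Income Tax: taxable = 6920.00 Cr − 550.00 Cr = 6370.00 Cr
  745.97 Cr + 28.36% × (6370.00 Cr − 3900.00 Cr) = 745.97 Cr + 28.36% × 2470.00 Cr = 1446.46 Cr
Solidarity Surcharge: 2% × 6920.00 Cr = 138.40 Cr
Total: 1446.46 Cr + 138.40 Cr = 1584.86 Cr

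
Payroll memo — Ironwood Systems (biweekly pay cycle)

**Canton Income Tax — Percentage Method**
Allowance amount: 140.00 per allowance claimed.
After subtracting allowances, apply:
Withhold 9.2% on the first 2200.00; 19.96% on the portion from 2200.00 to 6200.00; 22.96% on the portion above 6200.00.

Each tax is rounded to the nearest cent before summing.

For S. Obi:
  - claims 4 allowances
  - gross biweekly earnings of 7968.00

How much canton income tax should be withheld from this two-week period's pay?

Canton Income Tax: taxable = 7968.00 − 4×140.00 = 7408.00
  1000.80 + 22.96% × (7408.00 − 6200.00) = 1000.80 + 22.96% × 1208.00 = 1278.16

1278.16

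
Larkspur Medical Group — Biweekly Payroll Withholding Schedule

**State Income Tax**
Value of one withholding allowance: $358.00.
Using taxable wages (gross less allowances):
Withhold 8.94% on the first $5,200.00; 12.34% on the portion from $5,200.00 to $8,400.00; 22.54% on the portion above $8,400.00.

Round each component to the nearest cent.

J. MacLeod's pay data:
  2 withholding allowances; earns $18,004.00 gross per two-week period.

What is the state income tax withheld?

State Income Tax: taxable = $18,004.00 − 2×$358.00 = $17,288.00
  $859.76 + 22.54% × ($17,288.00 − $8,400.00) = $859.76 + 22.54% × $8,888.00 = $2,863.12

$2,863.12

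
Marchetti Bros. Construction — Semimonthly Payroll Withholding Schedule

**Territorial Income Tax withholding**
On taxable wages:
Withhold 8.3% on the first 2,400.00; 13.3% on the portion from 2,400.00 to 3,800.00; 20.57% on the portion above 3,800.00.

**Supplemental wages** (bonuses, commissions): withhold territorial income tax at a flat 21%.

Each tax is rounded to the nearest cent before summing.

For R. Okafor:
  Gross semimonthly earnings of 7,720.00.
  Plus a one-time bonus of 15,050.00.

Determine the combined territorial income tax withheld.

Territorial Income Tax: taxable = 7,720.00
  385.40 + 20.57% × (7,720.00 − 3,800.00) = 385.40 + 20.57% × 3,920.00 = 1,191.74
Supplemental (21% flat on bonus): 21% × 15,050.00 = 3,160.50
Total territorial income tax: 1,191.74 + 3,160.50 = 4,352.24

4,352.24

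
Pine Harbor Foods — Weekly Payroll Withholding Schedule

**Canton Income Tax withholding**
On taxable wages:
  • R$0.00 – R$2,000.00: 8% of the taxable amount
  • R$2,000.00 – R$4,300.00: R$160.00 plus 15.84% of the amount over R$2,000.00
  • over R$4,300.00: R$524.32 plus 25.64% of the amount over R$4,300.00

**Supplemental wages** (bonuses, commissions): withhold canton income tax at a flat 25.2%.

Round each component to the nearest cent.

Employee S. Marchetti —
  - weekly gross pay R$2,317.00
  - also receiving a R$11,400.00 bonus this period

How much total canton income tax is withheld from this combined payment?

R$3,083.01

Canton Income Tax: taxable = R$2,317.00
  R$160.00 + 15.84% × (R$2,317.00 − R$2,000.00) = R$160.00 + 15.84% × R$317.00 = R$210.21
Supplemental (25.2% flat on bonus): 25.2% × R$11,400.00 = R$2,872.80
Total canton income tax: R$210.21 + R$2,872.80 = R$3,083.01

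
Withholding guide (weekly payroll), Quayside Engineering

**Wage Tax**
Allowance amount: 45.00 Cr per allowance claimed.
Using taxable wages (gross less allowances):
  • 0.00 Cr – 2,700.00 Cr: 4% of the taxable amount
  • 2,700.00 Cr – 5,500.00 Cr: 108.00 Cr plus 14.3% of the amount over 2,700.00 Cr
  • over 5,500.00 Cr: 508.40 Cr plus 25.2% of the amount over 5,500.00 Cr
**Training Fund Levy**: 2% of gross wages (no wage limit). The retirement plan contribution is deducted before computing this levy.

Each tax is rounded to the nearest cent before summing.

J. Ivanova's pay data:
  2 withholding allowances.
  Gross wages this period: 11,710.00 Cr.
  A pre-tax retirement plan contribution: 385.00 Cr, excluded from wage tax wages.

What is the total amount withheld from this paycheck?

Wage Tax: taxable = 11,710.00 Cr − 385.00 Cr − 2×45.00 Cr = 11,235.00 Cr
  508.40 Cr + 25.2% × (11,235.00 Cr − 5,500.00 Cr) = 508.40 Cr + 25.2% × 5,735.00 Cr = 1,953.62 Cr
Training Fund Levy: 2% × 11,325.00 Cr = 226.50 Cr
Total: 1,953.62 Cr + 226.50 Cr = 2,180.12 Cr

2,180.12 Cr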